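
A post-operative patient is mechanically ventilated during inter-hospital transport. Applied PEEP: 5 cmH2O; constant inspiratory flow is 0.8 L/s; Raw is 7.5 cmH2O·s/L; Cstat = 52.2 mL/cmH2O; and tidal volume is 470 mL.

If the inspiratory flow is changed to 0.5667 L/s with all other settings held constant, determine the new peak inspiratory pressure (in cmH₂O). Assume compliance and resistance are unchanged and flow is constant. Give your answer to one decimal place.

PIP = Vt/C + R·V̇ + PEEP (constant-flow equation of motion).
Only the resistive term changes: ΔPIP = R × ΔV̇ = 7.5 × (0.5667 − 0.8) = 7.5 × -0.2333 = -1.75 cmH2O.
Original PIP = 470/52.2 + 7.5×0.8 + 5 = 20.004 cmH2O; new PIP = 20.004 + (-1.75) = 18.254 cmH2O.

18.3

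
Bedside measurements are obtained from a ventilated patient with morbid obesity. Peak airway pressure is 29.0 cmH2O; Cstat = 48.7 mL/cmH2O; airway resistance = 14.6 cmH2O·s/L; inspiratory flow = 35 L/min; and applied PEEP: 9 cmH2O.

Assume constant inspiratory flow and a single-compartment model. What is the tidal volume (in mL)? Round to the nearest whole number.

559

Flow: 35 L/min ÷ 60 = 0.5833 L/s.
Equation of motion (constant flow): PIP = Vt/C + R·V̇ + PEEP.
Vt/C = PIP − R·V̇ − PEEP = 29.0 − 8.516 − 9 = 11.484 cmH2O.
Vt = C × 11.484 = 48.7 × 11.484 = 559.27 mL.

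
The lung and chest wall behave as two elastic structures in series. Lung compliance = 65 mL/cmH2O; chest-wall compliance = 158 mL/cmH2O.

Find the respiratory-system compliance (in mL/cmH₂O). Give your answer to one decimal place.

46.1

Lung and chest wall are elastances in series: 1/Crs = 1/CL + 1/Ccw.
1/Crs = 1/65 + 1/158 = 0.02171.
Crs = 46.062 mL/cmH2O.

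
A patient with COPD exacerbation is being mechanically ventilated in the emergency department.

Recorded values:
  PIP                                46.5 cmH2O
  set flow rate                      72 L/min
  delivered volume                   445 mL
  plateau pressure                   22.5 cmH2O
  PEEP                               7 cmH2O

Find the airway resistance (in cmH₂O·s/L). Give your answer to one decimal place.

20.0

Flow: 72 L/min ÷ 60 = 1.2 L/s.
Raw = (PIP − Pplat) / flow = (46.5 − 22.5) / 1.2 = 24.0 / 1.2 = 20.0 cmH2O·s/L.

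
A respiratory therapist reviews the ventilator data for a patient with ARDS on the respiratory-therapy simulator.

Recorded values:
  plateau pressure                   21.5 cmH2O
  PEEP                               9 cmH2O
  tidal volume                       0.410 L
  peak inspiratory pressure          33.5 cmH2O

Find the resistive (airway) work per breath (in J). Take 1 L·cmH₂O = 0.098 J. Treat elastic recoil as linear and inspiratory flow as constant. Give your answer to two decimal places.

0.48

With constant inspiratory flow the resistive pressure is constant at PIP − Pplat = 33.5 − 21.5 = 12.0 cmH2O, so resistive work = 12.0 × 0.410 = 4.92 L·cmH2O.
× 0.098 J/(L·cmH2O) → 0.4822 J.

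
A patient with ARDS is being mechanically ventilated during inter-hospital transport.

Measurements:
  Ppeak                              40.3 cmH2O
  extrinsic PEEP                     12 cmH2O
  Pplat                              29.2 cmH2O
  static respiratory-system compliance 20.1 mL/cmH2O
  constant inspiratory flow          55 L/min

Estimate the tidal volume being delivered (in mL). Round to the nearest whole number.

346

Vt = Cstat × (Pplat − PEEP) = 20.1 × (29.2 − 12) = 20.1 × 17.2 = 345.72 mL.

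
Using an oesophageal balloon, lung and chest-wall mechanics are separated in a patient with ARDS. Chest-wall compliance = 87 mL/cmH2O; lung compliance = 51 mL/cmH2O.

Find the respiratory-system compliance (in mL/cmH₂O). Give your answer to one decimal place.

Lung and chest wall are elastances in series: 1/Crs = 1/CL + 1/Ccw.
1/Crs = 1/51 + 1/87 = 0.0311.
Crs = 32.154 mL/cmH2O.

32.2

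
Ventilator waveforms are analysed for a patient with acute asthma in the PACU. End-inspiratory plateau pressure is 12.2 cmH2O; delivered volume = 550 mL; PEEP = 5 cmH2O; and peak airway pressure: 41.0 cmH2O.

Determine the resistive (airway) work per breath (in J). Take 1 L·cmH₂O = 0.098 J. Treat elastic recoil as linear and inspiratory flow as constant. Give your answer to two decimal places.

With constant inspiratory flow the resistive pressure is constant at PIP − Pplat = 41.0 − 12.2 = 28.8 cmH2O, so resistive work = 28.8 × 0.550 = 15.84 L·cmH2O.
× 0.098 J/(L·cmH2O) → 1.552 J.

1.55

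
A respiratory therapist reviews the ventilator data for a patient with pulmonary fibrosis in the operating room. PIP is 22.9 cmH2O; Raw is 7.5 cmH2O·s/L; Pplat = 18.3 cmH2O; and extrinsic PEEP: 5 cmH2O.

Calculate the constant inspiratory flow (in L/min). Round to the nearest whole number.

flow = (PIP − Pplat) / Raw = (22.9 − 18.3) / 7.5 = 0.6133 L/s × 60 = 36.798 L/min.

37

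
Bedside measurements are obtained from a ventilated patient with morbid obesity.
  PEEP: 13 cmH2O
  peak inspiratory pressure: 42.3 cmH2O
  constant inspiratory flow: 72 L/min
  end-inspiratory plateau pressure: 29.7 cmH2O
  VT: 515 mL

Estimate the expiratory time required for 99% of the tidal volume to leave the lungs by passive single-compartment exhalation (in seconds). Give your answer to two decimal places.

1.49

Flow: 72 L/min ÷ 60 = 1.2 L/s.
R = (PIP − Pplat)/V̇ = (42.3 − 29.7) / 1.2 = 12.6/1.2 = 10.5 cmH2O·s/L.
C = Vt/(Pplat − PEEP) = 515.0 / (29.7 − 13) = 515.0/16.7 = 30.838 mL/cmH2O.
τ = R × C = 10.5 × 0.03084 L/cmH2O = 0.3238 s.
t = −τ·ln(1 − 0.99) = −0.3238·ln(0.01) = 1.491 s.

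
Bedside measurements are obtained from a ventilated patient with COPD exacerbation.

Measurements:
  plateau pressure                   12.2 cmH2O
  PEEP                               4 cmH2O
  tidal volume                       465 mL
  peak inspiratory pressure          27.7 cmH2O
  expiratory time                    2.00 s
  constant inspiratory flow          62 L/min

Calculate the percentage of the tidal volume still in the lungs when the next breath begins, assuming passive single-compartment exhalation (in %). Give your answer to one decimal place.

9.5

Flow: 62 L/min ÷ 60 = 1.0333 L/s.
R = (PIP − Pplat)/V̇ = (27.7 − 12.2) / 1.0333 = 15.5/1.0333 = 15.0 cmH2O·s/L.
C = Vt/(Pplat − PEEP) = 465.0 / (12.2 − 4) = 465.0/8.2 = 56.707 mL/cmH2O.
τ = R × C = 15.0 × 0.05671 L/cmH2O = 0.8507 s.
Fraction remaining at end-expiration = e^(−Te/τ) = e^(−2.00/0.8507) = 0.09527 → 9.527%.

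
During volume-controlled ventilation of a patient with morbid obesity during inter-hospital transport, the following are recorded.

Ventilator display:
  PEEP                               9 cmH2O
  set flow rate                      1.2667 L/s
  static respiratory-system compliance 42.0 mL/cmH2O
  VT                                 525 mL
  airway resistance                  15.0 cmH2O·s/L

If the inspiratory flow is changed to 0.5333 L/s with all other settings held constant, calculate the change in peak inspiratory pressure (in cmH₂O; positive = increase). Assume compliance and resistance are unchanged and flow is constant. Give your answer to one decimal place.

PIP = Vt/C + R·V̇ + PEEP (constant-flow equation of motion).
Only the resistive term changes: ΔPIP = R × ΔV̇ = 15.0 × (0.5333 − 1.2667) = 15.0 × -0.7334 = -11.001 cmH2O.

-11.0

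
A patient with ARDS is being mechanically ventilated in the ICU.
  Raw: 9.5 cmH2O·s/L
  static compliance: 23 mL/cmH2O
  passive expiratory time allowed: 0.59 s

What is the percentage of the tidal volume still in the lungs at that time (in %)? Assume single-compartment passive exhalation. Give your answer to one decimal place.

6.7

τ = R × C = 9.5 × 23 mL/cmH2O = 9.5 × 0.023 L/cmH2O = 0.2185 s.
Passive exhalation: V(t)/V₀ = e^(−t/τ) = e^(−0.59/0.2185) = 0.06719.
Fraction remaining = 0.06719 → 6.719%.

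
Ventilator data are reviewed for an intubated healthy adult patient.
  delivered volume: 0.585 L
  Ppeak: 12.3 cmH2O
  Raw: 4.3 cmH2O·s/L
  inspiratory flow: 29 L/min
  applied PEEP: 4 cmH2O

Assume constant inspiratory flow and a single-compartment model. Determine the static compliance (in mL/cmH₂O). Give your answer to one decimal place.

94.0

Flow: 29 L/min ÷ 60 = 0.4833 L/s.
Equation of motion (constant flow): PIP = Vt/C + R·V̇ + PEEP.
Vt/C = PIP − R·V̇ − PEEP = 12.3 − 4.3×0.4833 − 4 = 12.3 − 2.078 − 4 = 6.222 cmH2O.
C = Vt / 6.222 = 585 / 6.222 = 94.021 mL/cmH2O.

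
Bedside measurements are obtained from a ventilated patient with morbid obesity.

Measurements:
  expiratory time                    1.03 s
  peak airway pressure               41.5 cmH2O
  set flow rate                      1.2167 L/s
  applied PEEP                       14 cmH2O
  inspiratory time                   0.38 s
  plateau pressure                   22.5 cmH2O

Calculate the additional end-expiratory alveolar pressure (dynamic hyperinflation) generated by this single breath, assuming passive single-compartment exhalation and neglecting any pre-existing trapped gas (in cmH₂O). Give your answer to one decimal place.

2.5

Vt = flow × Ti = 1.2167 L/s × 0.38 s × 1000 mL/L = 462.35 mL.
R = (PIP − Pplat)/V̇ = (41.5 − 22.5) / 1.2167 = 19.0/1.2167 = 15.616 cmH2O·s/L.
C = Vt/(Pplat − PEEP) = 462.35 / (22.5 − 14) = 462.35/8.5 = 54.394 mL/cmH2O.
τ = R × C = 15.616 × 0.05439 L/cmH2O = 0.8494 s.
Fraction remaining = e^(−Te/τ) = e^(−1.03/0.8494) = 0.2974; trapped volume = 462.35 × 0.2974 = 137.5 mL.
Additional alveolar pressure from trapping ≈ V_trapped / C = 137.5 / 54.394 = 2.528 cmH2O.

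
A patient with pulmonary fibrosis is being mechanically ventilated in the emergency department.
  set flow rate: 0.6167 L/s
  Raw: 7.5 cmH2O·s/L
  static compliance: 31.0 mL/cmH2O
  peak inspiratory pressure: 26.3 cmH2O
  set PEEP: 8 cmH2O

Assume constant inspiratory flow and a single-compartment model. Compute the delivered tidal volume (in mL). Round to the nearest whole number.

424

Equation of motion (constant flow): PIP = Vt/C + R·V̇ + PEEP.
Vt/C = PIP − R·V̇ − PEEP = 26.3 − 4.625 − 8 = 13.675 cmH2O.
Vt = C × 13.675 = 31.0 × 13.675 = 423.93 mL.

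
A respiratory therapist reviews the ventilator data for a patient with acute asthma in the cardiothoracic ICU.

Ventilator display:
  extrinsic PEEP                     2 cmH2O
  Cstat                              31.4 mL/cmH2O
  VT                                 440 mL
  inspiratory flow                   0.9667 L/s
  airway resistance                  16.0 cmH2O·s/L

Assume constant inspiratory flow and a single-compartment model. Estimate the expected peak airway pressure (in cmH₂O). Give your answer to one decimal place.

Equation of motion (constant flow): PIP = Vt/C + R·V̇ + PEEP.
PIP = 440/31.4 + 16.0×0.9667 + 2 = 14.013 + 15.467 + 2 = 31.48 cmH2O.

31.5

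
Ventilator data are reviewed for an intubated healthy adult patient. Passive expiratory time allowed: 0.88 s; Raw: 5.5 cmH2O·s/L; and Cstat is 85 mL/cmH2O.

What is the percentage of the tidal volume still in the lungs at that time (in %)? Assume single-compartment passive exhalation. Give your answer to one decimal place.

τ = R × C = 5.5 × 85 mL/cmH2O = 5.5 × 0.085 L/cmH2O = 0.4675 s.
Passive exhalation: V(t)/V₀ = e^(−t/τ) = e^(−0.88/0.4675) = 0.1522.
Fraction remaining = 0.1522 → 15.22%.

15.2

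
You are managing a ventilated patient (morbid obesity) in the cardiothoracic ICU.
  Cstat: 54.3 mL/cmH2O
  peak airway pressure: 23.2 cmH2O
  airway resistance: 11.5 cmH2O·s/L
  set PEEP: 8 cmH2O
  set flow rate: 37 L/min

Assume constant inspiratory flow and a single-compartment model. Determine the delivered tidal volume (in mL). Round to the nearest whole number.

Flow: 37 L/min ÷ 60 = 0.6167 L/s.
Equation of motion (constant flow): PIP = Vt/C + R·V̇ + PEEP.
Vt/C = PIP − R·V̇ − PEEP = 23.2 − 7.092 − 8 = 8.108 cmH2O.
Vt = C × 8.108 = 54.3 × 8.108 = 440.26 mL.

440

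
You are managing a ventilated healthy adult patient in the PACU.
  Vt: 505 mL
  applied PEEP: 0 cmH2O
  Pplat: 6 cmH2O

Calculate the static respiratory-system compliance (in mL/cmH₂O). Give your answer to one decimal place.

84.2

Cstat = Vt / (Pplat − PEEP) = 505 / (6 − 0) = 505 / 6.0 = 84.167 mL/cmH2O.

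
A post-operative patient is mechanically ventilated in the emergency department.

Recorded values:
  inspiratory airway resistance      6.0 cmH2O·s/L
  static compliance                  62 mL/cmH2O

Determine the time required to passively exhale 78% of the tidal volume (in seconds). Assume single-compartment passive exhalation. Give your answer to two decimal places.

τ = R × C = 6.0 × 62 mL/cmH2O = 6.0 × 0.062 L/cmH2O = 0.372 s.
Exhaled fraction f = 1 − e^(−t/τ) → t = −τ·ln(1 − f) = −0.372·ln(0.22) = 0.5633 s.

0.56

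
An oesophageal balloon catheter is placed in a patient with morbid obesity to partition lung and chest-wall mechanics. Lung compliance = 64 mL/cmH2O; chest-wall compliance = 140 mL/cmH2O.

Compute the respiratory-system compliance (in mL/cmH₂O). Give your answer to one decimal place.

Lung and chest wall are elastances in series: 1/Crs = 1/CL + 1/Ccw.
1/Crs = 1/64 + 1/140 = 0.02277.
Crs = 43.917 mL/cmH2O.

43.9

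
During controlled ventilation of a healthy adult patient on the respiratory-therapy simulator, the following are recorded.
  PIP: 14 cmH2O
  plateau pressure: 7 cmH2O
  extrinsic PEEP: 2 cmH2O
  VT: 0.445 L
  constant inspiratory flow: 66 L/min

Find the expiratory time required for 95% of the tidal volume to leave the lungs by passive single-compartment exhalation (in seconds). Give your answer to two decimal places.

1.70

Flow: 66 L/min ÷ 60 = 1.1 L/s.
R = (PIP − Pplat)/V̇ = (14 − 7) / 1.1 = 7.0/1.1 = 6.364 cmH2O·s/L.
C = Vt/(Pplat − PEEP) = 445.0 / (7 − 2) = 445.0/5.0 = 89.0 mL/cmH2O.
τ = R × C = 6.364 × 0.089 L/cmH2O = 0.5664 s.
t = −τ·ln(1 − 0.95) = −0.5664·ln(0.05) = 1.697 s.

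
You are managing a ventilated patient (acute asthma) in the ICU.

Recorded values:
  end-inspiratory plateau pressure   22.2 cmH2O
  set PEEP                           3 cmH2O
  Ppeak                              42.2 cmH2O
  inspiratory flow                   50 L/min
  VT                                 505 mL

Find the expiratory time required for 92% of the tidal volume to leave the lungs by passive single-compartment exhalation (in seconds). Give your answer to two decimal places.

1.59

Flow: 50 L/min ÷ 60 = 0.8333 L/s.
R = (PIP − Pplat)/V̇ = (42.2 − 22.2) / 0.8333 = 20.0/0.8333 = 24.001 cmH2O·s/L.
C = Vt/(Pplat − PEEP) = 505.0 / (22.2 − 3) = 505.0/19.2 = 26.302 mL/cmH2O.
τ = R × C = 24.001 × 0.0263 L/cmH2O = 0.6312 s.
t = −τ·ln(1 − 0.92) = −0.6312·ln(0.08) = 1.594 s.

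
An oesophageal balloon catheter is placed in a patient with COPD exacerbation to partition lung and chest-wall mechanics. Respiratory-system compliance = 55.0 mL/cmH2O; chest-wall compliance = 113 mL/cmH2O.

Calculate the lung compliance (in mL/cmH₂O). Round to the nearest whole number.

1/CL = 1/Crs − 1/Ccw.
1/CL = 1/55.0 − 1/113 = 0.009332.
CL = 107.16 mL/cmH2O.

107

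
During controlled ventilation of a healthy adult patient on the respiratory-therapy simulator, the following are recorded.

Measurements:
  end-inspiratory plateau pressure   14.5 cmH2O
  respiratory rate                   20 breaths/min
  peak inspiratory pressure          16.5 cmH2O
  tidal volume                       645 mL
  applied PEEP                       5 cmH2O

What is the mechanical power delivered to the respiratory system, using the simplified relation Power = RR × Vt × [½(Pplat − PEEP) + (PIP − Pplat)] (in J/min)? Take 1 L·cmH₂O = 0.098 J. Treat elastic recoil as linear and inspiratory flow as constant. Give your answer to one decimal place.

Per-breath work = Vt × [½(Pplat−PEEP) + (PIP−Pplat)] = 0.645 × [0.5×9.5 + 2.0] = 0.645 × 6.75 = 4.354 L·cmH2O.
Power = 20 × 4.354 = 87.08 L·cmH2O/min.
× 0.098 J/(L·cmH2O) → 8.534 J/min.

8.5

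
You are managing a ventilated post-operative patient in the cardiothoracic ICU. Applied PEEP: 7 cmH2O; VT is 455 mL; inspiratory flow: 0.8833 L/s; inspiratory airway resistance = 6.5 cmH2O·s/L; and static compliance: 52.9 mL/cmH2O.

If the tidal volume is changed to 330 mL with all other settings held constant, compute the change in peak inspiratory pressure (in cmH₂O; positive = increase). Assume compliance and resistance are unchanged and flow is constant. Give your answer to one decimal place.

PIP = Vt/C + R·V̇ + PEEP (constant-flow equation of motion).
Only the elastic term changes: ΔPIP = ΔVt / C = (330 − 455) / 52.9 = -2.363 cmH2O.

-2.4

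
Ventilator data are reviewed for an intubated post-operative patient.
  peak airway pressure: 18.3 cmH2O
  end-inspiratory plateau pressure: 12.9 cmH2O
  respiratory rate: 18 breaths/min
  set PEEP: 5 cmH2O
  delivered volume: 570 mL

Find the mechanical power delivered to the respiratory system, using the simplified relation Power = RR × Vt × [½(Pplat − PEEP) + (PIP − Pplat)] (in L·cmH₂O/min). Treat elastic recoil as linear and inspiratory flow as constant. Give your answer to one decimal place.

95.9

Per-breath work = Vt × [½(Pplat−PEEP) + (PIP−Pplat)] = 0.570 × [0.5×7.9 + 5.4] = 0.570 × 9.35 = 5.33 L·cmH2O.
Power = 18 × 5.33 = 95.94 L·cmH2O/min.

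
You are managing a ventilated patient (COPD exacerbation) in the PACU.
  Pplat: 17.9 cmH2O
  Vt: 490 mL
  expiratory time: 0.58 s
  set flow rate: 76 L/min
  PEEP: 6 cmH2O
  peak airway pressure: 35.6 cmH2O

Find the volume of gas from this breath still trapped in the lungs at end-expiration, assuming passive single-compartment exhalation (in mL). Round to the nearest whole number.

Flow: 76 L/min ÷ 60 = 1.2667 L/s.
R = (PIP − Pplat)/V̇ = (35.6 − 17.9) / 1.2667 = 17.7/1.2667 = 13.973 cmH2O·s/L.
C = Vt/(Pplat − PEEP) = 490.0 / (17.9 − 6) = 490.0/11.9 = 41.176 mL/cmH2O.
τ = R × C = 13.973 × 0.04118 L/cmH2O = 0.5754 s.
Fraction remaining = e^(−Te/τ) = e^(−0.58/0.5754) = 0.365.
Trapped volume = 490.0 × 0.365 = 178.85 mL.

179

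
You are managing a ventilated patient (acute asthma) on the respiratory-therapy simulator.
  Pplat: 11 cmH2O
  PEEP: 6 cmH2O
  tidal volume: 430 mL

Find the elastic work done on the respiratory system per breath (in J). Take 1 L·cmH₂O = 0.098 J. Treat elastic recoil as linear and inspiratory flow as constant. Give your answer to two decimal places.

0.11

Elastic work ≈ ½ × (Pplat − PEEP) × Vt = 0.5 × (11 − 6) × 0.430 L = 0.5 × 5.0 × 0.430 = 1.075 L·cmH2O.
× 0.098 J/(L·cmH2O) → 0.1054 J.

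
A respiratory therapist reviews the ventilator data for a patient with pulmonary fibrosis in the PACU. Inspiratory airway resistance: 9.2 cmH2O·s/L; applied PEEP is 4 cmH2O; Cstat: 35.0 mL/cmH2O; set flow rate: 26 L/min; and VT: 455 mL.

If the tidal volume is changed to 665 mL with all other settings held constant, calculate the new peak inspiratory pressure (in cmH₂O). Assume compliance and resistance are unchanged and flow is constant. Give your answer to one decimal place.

27.0

Flow: 26 L/min ÷ 60 = 0.4333 L/s.
PIP = Vt/C + R·V̇ + PEEP (constant-flow equation of motion).
Only the elastic term changes: ΔPIP = ΔVt / C = (665 − 455) / 35.0 = 6.0 cmH2O.
Original PIP = 455/35.0 + 9.2×0.4333 + 4 = 20.986 cmH2O; new PIP = 20.986 + (6.0) = 26.986 cmH2O.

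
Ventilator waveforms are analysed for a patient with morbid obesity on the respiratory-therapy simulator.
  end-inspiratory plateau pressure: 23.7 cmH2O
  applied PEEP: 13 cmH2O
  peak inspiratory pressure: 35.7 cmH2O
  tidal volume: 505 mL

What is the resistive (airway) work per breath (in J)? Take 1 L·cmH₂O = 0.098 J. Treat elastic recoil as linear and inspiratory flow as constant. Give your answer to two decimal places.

With constant inspiratory flow the resistive pressure is constant at PIP − Pplat = 35.7 − 23.7 = 12.0 cmH2O, so resistive work = 12.0 × 0.505 = 6.06 L·cmH2O.
× 0.098 J/(L·cmH2O) → 0.5939 J.

0.59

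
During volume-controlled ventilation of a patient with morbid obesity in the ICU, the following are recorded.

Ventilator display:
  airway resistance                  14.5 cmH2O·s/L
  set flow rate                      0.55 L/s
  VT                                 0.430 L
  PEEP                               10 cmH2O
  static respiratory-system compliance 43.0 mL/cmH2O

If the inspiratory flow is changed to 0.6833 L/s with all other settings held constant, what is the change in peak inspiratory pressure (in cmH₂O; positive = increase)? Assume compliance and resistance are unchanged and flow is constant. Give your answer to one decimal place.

PIP = Vt/C + R·V̇ + PEEP (constant-flow equation of motion).
Only the resistive term changes: ΔPIP = R × ΔV̇ = 14.5 × (0.6833 − 0.55) = 14.5 × 0.1333 = 1.933 cmH2O.

1.9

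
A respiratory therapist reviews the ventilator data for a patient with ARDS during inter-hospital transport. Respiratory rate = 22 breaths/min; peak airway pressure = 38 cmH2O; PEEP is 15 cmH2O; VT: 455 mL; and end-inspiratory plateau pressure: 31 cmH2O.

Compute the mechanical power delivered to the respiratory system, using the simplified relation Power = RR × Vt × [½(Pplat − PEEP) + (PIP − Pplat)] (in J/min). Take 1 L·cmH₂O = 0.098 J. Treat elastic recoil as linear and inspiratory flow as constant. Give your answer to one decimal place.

14.7

Per-breath work = Vt × [½(Pplat−PEEP) + (PIP−Pplat)] = 0.455 × [0.5×16.0 + 7.0] = 0.455 × 15.0 = 6.825 L·cmH2O.
Power = 22 × 6.825 = 150.15 L·cmH2O/min.
× 0.098 J/(L·cmH2O) → 14.715 J/min.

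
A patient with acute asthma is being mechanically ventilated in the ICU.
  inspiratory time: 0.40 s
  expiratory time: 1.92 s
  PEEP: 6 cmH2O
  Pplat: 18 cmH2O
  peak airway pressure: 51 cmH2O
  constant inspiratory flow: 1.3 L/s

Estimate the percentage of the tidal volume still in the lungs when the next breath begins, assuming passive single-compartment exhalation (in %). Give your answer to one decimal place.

17.5

Vt = flow × Ti = 1.3 L/s × 0.40 s × 1000 mL/L = 520.0 mL.
R = (PIP − Pplat)/V̇ = (51 − 18) / 1.3 = 33.0/1.3 = 25.385 cmH2O·s/L.
C = Vt/(Pplat − PEEP) = 520.0 / (18 − 6) = 520.0/12.0 = 43.333 mL/cmH2O.
τ = R × C = 25.385 × 0.04333 L/cmH2O = 1.1 s.
Fraction remaining at end-expiration = e^(−Te/τ) = e^(−1.92/1.1) = 0.1746 → 17.46%.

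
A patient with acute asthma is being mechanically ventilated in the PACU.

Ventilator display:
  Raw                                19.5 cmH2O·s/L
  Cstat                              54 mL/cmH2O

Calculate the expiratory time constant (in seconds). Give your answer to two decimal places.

1.05

τ = R × C = 19.5 × 54 mL/cmH2O = 19.5 × 0.054 L/cmH2O = 1.053 s.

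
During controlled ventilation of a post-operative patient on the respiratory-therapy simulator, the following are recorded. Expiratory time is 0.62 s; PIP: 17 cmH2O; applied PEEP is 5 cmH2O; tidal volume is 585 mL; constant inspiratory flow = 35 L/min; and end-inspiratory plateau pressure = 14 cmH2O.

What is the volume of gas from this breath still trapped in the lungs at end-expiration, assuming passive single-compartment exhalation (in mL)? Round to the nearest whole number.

Flow: 35 L/min ÷ 60 = 0.5833 L/s.
R = (PIP − Pplat)/V̇ = (17 − 14) / 0.5833 = 3.0/0.5833 = 5.143 cmH2O·s/L.
C = Vt/(Pplat − PEEP) = 585.0 / (14 − 5) = 585.0/9.0 = 65.0 mL/cmH2O.
τ = R × C = 5.143 × 0.065 L/cmH2O = 0.3343 s.
Fraction remaining = e^(−Te/τ) = e^(−0.62/0.3343) = 0.1565.
Trapped volume = 585.0 × 0.1565 = 91.553 mL.

92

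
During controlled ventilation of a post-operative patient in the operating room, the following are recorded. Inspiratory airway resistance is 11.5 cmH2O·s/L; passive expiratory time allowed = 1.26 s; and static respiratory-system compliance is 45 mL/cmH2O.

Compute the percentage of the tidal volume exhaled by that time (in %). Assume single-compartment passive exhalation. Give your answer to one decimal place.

91.2

τ = R × C = 11.5 × 45 mL/cmH2O = 11.5 × 0.045 L/cmH2O = 0.5175 s.
Passive exhalation: V(t)/V₀ = e^(−t/τ) = e^(−1.26/0.5175) = 0.08762.
Fraction exhaled = 1 − 0.08762 = 0.9124 → 91.24%.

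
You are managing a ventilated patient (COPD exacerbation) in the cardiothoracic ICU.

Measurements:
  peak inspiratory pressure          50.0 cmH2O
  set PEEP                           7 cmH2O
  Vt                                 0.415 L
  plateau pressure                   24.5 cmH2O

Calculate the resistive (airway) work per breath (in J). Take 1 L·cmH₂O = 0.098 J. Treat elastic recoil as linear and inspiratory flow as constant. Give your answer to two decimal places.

1.04

With constant inspiratory flow the resistive pressure is constant at PIP − Pplat = 50.0 − 24.5 = 25.5 cmH2O, so resistive work = 25.5 × 0.415 = 10.583 L·cmH2O.
× 0.098 J/(L·cmH2O) → 1.037 J.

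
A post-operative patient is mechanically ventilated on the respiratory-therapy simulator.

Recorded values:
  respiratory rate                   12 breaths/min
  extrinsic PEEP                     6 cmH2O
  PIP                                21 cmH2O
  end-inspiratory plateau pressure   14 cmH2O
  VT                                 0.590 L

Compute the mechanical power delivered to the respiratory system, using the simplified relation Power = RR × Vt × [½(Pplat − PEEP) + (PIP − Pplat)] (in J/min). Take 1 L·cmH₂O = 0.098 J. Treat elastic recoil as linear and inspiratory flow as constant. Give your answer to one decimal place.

7.6

Per-breath work = Vt × [½(Pplat−PEEP) + (PIP−Pplat)] = 0.590 × [0.5×8.0 + 7.0] = 0.590 × 11.0 = 6.49 L·cmH2O.
Power = 12 × 6.49 = 77.88 L·cmH2O/min.
× 0.098 J/(L·cmH2O) → 7.632 J/min.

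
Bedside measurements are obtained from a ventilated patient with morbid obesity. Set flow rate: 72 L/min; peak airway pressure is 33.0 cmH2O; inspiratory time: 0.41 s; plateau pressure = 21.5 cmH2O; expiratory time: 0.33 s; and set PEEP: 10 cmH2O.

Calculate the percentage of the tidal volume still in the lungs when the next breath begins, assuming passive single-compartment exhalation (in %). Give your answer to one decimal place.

Flow: 72 L/min ÷ 60 = 1.2 L/s.
Vt = flow × Ti = 1.2 L/s × 0.41 s × 1000 mL/L = 492.0 mL.
R = (PIP − Pplat)/V̇ = (33.0 − 21.5) / 1.2 = 11.5/1.2 = 9.583 cmH2O·s/L.
C = Vt/(Pplat − PEEP) = 492.0 / (21.5 − 10) = 492.0/11.5 = 42.783 mL/cmH2O.
τ = R × C = 9.583 × 0.04278 L/cmH2O = 0.41 s.
Fraction remaining at end-expiration = e^(−Te/τ) = e^(−0.33/0.41) = 0.4471 → 44.71%.

44.7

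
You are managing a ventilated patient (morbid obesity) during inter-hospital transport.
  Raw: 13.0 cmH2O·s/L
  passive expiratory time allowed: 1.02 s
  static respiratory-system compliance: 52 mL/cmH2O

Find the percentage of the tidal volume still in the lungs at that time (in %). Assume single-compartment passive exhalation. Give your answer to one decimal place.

22.1

τ = R × C = 13.0 × 52 mL/cmH2O = 13.0 × 0.052 L/cmH2O = 0.676 s.
Passive exhalation: V(t)/V₀ = e^(−t/τ) = e^(−1.02/0.676) = 0.2212.
Fraction remaining = 0.2212 → 22.12%.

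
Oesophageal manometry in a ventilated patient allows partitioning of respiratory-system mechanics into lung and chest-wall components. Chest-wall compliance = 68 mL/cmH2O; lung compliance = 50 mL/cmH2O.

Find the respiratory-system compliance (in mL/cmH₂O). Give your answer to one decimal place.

28.8

Lung and chest wall are elastances in series: 1/Crs = 1/CL + 1/Ccw.
1/Crs = 1/50 + 1/68 = 0.03471.
Crs = 28.81 mL/cmH2O.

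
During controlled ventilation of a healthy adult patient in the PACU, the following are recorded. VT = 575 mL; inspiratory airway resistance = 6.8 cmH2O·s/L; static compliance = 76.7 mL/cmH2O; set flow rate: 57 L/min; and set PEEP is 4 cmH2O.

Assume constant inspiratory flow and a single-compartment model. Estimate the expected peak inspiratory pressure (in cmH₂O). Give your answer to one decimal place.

18.0

Flow: 57 L/min ÷ 60 = 0.95 L/s.
Equation of motion (constant flow): PIP = Vt/C + R·V̇ + PEEP.
PIP = 575/76.7 + 6.8×0.95 + 4 = 7.497 + 6.46 + 4 = 17.957 cmH2O.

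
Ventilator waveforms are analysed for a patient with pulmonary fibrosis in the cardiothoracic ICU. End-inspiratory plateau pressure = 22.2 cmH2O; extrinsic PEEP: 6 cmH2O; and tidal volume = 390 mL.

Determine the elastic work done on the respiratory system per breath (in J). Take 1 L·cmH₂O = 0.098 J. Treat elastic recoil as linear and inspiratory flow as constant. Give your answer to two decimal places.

0.31

Elastic work ≈ ½ × (Pplat − PEEP) × Vt = 0.5 × (22.2 − 6) × 0.390 L = 0.5 × 16.2 × 0.390 = 3.159 L·cmH2O.
× 0.098 J/(L·cmH2O) → 0.3096 J.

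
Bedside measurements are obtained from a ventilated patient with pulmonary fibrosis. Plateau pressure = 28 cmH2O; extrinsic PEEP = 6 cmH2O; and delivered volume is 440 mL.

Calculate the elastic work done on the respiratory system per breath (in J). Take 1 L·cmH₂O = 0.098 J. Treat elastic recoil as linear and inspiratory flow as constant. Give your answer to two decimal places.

Elastic work ≈ ½ × (Pplat − PEEP) × Vt = 0.5 × (28 − 6) × 0.440 L = 0.5 × 22.0 × 0.440 = 4.84 L·cmH2O.
× 0.098 J/(L·cmH2O) → 0.4743 J.

0.47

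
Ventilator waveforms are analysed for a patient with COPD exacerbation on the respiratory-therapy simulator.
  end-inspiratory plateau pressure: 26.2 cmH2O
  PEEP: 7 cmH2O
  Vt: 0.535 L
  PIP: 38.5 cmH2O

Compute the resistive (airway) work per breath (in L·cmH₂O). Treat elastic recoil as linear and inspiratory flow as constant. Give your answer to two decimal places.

6.58

With constant inspiratory flow the resistive pressure is constant at PIP − Pplat = 38.5 − 26.2 = 12.3 cmH2O, so resistive work = 12.3 × 0.535 = 6.581 L·cmH2O.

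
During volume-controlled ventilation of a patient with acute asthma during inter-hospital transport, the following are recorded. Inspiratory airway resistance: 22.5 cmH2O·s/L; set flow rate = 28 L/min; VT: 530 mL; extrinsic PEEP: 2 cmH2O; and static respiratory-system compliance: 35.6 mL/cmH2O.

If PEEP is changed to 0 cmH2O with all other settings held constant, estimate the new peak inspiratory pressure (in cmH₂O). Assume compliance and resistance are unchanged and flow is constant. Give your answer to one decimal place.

25.4

Flow: 28 L/min ÷ 60 = 0.4667 L/s.
PIP = Vt/C + R·V̇ + PEEP (constant-flow equation of motion).
Only the baseline term changes: ΔPIP = ΔPEEP = 0 − 2 = -2.0 cmH2O.
Original PIP = 530/35.6 + 22.5×0.4667 + 2 = 27.388 cmH2O; new PIP = 27.388 + (-2.0) = 25.388 cmH2O.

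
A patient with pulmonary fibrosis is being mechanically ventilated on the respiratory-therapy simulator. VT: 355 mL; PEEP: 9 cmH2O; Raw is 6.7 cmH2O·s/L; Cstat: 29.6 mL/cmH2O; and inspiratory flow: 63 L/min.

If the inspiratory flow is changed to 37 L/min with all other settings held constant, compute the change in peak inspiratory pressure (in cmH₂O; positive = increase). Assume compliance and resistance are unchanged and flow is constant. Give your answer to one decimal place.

-2.9

Flow: 63 L/min ÷ 60 = 1.05 L/s.
New flow: 37 L/min ÷ 60 = 0.6167 L/s.
PIP = Vt/C + R·V̇ + PEEP (constant-flow equation of motion).
Only the resistive term changes: ΔPIP = R × ΔV̇ = 6.7 × (0.6167 − 1.05) = 6.7 × -0.4333 = -2.903 cmH2O.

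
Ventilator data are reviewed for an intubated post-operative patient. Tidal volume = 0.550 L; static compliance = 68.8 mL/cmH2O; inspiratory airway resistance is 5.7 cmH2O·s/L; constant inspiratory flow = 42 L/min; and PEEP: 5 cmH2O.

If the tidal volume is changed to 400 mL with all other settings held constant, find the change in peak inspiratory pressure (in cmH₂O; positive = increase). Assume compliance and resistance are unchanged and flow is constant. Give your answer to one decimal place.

PIP = Vt/C + R·V̇ + PEEP (constant-flow equation of motion).
Only the elastic term changes: ΔPIP = ΔVt / C = (400 − 550) / 68.8 = -2.18 cmH2O.

-2.2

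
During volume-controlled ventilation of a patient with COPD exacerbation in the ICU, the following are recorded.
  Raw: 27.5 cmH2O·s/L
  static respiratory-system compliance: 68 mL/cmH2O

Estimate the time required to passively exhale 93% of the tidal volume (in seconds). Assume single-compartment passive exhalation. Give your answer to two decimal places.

τ = R × C = 27.5 × 68 mL/cmH2O = 27.5 × 0.068 L/cmH2O = 1.87 s.
Exhaled fraction f = 1 − e^(−t/τ) → t = −τ·ln(1 − f) = −1.87·ln(0.07) = 4.973 s.

4.97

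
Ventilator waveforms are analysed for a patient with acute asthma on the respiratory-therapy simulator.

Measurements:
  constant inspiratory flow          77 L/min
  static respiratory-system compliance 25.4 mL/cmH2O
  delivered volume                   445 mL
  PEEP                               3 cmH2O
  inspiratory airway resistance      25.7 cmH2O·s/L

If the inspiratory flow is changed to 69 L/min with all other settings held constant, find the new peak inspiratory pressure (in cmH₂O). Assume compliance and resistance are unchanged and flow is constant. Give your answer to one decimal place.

50.1

Flow: 77 L/min ÷ 60 = 1.2833 L/s.
New flow: 69 L/min ÷ 60 = 1.15 L/s.
PIP = Vt/C + R·V̇ + PEEP (constant-flow equation of motion).
Only the resistive term changes: ΔPIP = R × ΔV̇ = 25.7 × (1.15 − 1.2833) = 25.7 × -0.1333 = -3.426 cmH2O.
Original PIP = 445/25.4 + 25.7×1.2833 + 3 = 53.5 cmH2O; new PIP = 53.5 + (-3.426) = 50.074 cmH2O.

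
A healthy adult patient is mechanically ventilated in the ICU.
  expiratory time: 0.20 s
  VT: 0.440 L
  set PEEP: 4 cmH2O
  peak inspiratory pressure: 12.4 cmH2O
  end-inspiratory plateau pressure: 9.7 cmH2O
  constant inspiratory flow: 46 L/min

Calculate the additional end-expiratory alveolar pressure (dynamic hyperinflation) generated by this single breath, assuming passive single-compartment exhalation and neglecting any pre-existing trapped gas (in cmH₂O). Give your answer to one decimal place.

2.7

Flow: 46 L/min ÷ 60 = 0.7667 L/s.
R = (PIP − Pplat)/V̇ = (12.4 − 9.7) / 0.7667 = 2.7/0.7667 = 3.522 cmH2O·s/L.
C = Vt/(Pplat − PEEP) = 440.0 / (9.7 − 4) = 440.0/5.7 = 77.193 mL/cmH2O.
τ = R × C = 3.522 × 0.07719 L/cmH2O = 0.2719 s.
Fraction remaining = e^(−Te/τ) = e^(−0.20/0.2719) = 0.4792; trapped volume = 440.0 × 0.4792 = 210.85 mL.
Additional alveolar pressure from trapping ≈ V_trapped / C = 210.85 / 77.193 = 2.731 cmH2O.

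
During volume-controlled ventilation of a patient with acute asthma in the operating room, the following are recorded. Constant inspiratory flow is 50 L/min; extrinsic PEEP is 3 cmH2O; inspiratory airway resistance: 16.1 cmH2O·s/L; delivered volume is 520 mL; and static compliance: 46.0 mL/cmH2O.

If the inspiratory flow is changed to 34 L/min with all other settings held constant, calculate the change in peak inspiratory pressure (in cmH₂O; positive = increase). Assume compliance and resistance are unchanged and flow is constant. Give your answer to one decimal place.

-4.3

Flow: 50 L/min ÷ 60 = 0.8333 L/s.
New flow: 34 L/min ÷ 60 = 0.5667 L/s.
PIP = Vt/C + R·V̇ + PEEP (constant-flow equation of motion).
Only the resistive term changes: ΔPIP = R × ΔV̇ = 16.1 × (0.5667 − 0.8333) = 16.1 × -0.2666 = -4.292 cmH2O.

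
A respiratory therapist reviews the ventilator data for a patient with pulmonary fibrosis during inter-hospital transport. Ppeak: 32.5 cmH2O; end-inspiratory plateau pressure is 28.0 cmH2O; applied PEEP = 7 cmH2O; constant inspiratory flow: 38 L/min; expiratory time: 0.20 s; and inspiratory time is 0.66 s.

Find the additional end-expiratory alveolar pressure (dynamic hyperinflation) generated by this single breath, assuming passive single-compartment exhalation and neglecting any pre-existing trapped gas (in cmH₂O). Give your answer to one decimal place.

5.1

Flow: 38 L/min ÷ 60 = 0.6333 L/s.
Vt = flow × Ti = 0.6333 L/s × 0.66 s × 1000 mL/L = 417.98 mL.
R = (PIP − Pplat)/V̇ = (32.5 − 28.0) / 0.6333 = 4.5/0.6333 = 7.106 cmH2O·s/L.
C = Vt/(Pplat − PEEP) = 417.98 / (28.0 − 7) = 417.98/21.0 = 19.904 mL/cmH2O.
τ = R × C = 7.106 × 0.0199 L/cmH2O = 0.1414 s.
Fraction remaining = e^(−Te/τ) = e^(−0.20/0.1414) = 0.2431; trapped volume = 417.98 × 0.2431 = 101.61 mL.
Additional alveolar pressure from trapping ≈ V_trapped / C = 101.61 / 19.904 = 5.105 cmH2O.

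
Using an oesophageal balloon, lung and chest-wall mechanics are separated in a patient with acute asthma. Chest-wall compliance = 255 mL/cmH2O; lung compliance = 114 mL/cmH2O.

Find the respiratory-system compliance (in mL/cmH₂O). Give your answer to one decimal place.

78.8

Lung and chest wall are elastances in series: 1/Crs = 1/CL + 1/Ccw.
1/Crs = 1/114 + 1/255 = 0.01269.
Crs = 78.802 mL/cmH2O.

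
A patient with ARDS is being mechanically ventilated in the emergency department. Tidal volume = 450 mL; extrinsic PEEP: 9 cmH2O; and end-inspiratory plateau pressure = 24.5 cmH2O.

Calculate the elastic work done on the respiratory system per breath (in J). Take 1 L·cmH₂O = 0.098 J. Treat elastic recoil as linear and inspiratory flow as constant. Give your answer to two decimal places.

0.34

Elastic work ≈ ½ × (Pplat − PEEP) × Vt = 0.5 × (24.5 − 9) × 0.450 L = 0.5 × 15.5 × 0.450 = 3.488 L·cmH2O.
× 0.098 J/(L·cmH2O) → 0.3418 J.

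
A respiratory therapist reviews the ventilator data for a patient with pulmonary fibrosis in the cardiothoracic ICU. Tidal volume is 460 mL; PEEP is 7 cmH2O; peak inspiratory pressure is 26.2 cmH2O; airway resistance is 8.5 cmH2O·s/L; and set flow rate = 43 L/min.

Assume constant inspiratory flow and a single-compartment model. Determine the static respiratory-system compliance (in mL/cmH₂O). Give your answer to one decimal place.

35.1

Flow: 43 L/min ÷ 60 = 0.7167 L/s.
Equation of motion (constant flow): PIP = Vt/C + R·V̇ + PEEP.
Vt/C = PIP − R·V̇ − PEEP = 26.2 − 8.5×0.7167 − 7 = 26.2 − 6.092 − 7 = 13.108 cmH2O.
C = Vt / 13.108 = 460 / 13.108 = 35.093 mL/cmH2O.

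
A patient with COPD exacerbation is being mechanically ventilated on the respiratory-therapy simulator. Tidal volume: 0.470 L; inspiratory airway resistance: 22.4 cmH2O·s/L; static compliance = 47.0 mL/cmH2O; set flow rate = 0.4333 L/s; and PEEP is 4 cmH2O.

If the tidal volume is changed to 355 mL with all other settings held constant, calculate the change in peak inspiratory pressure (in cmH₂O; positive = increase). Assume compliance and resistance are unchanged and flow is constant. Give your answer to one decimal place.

PIP = Vt/C + R·V̇ + PEEP (constant-flow equation of motion).
Only the elastic term changes: ΔPIP = ΔVt / C = (355 − 470) / 47.0 = -2.447 cmH2O.

-2.4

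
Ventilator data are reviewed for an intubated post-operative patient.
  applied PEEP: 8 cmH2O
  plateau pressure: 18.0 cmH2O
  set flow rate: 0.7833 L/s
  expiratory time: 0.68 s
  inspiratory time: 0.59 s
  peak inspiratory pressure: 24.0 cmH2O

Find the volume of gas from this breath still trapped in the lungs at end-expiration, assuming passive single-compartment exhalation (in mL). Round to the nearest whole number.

Vt = flow × Ti = 0.7833 L/s × 0.59 s × 1000 mL/L = 462.15 mL.
R = (PIP − Pplat)/V̇ = (24.0 − 18.0) / 0.7833 = 6.0/0.7833 = 7.66 cmH2O·s/L.
C = Vt/(Pplat − PEEP) = 462.15 / (18.0 − 8) = 462.15/10.0 = 46.215 mL/cmH2O.
τ = R × C = 7.66 × 0.04622 L/cmH2O = 0.354 s.
Fraction remaining = e^(−Te/τ) = e^(−0.68/0.354) = 0.1465.
Trapped volume = 462.15 × 0.1465 = 67.705 mL.

68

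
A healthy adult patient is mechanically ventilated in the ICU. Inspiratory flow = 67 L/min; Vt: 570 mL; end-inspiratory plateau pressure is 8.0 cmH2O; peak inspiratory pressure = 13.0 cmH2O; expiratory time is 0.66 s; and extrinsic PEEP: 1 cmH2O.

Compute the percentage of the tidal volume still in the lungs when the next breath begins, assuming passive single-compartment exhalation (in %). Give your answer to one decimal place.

16.4

Flow: 67 L/min ÷ 60 = 1.1167 L/s.
R = (PIP − Pplat)/V̇ = (13.0 − 8.0) / 1.1167 = 5.0/1.1167 = 4.477 cmH2O·s/L.
C = Vt/(Pplat − PEEP) = 570.0 / (8.0 − 1) = 570.0/7.0 = 81.429 mL/cmH2O.
τ = R × C = 4.477 × 0.08143 L/cmH2O = 0.3646 s.
Fraction remaining at end-expiration = e^(−Te/τ) = e^(−0.66/0.3646) = 0.1636 → 16.36%.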